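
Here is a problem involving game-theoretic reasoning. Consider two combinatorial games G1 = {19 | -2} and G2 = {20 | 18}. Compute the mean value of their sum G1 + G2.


G1 = {19 | -2}, G2 = {20 | 18}
Each is a switch {a | b} with numbers a > b; its mean value is (a + b)/2, and mean value is additive over game sums: m(G1 + G2) = m(G1) + m(G2).
Mean of G1 = (19 + (-2))/2 = 17/2 = 17/2
Mean of G2 = (20 + (18))/2 = 38/2 = 19
Mean of G1 + G2 = 17/2 + 19 = 55/2

55/2


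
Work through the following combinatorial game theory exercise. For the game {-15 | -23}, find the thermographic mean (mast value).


Game = {-15 | -23}, a switch {a | b} with numbers a > b.
Its thermograph has left wall a - t and right wall b + t, which meet at t = (a - b)/2, where both equal (a + b)/2. So the mast (mean value) is at (a + b)/2.
Mean = (-15 + (-23))/2 = -38/2 = -19

-19


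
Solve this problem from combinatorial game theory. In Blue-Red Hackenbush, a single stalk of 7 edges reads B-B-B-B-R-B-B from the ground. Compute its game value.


Edges (from ground): B-B-B-B-R-B-B
By Berlekamp's sign-expansion rule, a Blue-Red Hackenbush stalk has the value of the surreal number whose sign sequence is the edge sequence with B -> + and R -> -.
Sign sequence: ++++-++
Trace the sign expansion in the surreal number tree, starting from 0:
Edge 1: B (sign +) -> bounds (0, +inf), value = 1
Edge 2: B (sign +) -> bounds (1, +inf), value = 2
Edge 3: B (sign +) -> bounds (2, +inf), value = 3
Edge 4: B (sign +) -> bounds (3, +inf), value = 4
Edge 5: R (sign -) -> bounds (3, 4), value = 7/2
Edge 6: B (sign +) -> bounds (7/2, 4), value = 15/4
Edge 7: B (sign +) -> bounds (15/4, 4), value = 31/8
Game value = 31/8

31/8


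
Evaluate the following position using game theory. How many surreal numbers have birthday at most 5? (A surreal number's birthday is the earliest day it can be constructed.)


Day 0: {|} = 0 is born. Count = 1.
Day n: the number of surreal numbers born by day n is 2^(n+1) - 1.
By day 0: 2^1 - 1 = 1
By day 1: 2^2 - 1 = 3
By day 2: 2^3 - 1 = 7
By day 3: 2^4 - 1 = 15
By day 4: 2^5 - 1 = 31
By day 5: 2^6 - 1 = 63
By day 5: 63 surreal numbers.

63


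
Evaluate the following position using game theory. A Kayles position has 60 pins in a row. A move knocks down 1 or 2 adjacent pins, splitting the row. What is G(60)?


Kayles: a move removes 1 or 2 adjacent pins from a contiguous row.
Removing pins from a row of k leaves two independent rows (a, b) with a + b = k - 1 (one pin) or a + b = k - 2 (two pins); an end removal gives a = 0.
By Sprague-Grundy, G(k) = mex{ G(a) XOR G(b) } over all these splits. G(0) = 0.
G(1): splits (0,0):0^0=0 -> mex({0}) = 1
G(2): splits (0,1):0^1=1 (0,0):0^0=0 -> mex({0, 1}) = 2
G(3): splits (0,2):0^2=2 (1,1):1^1=0 (0,1):0^1=1 -> mex({0, 1, 2}) = 3
G(4): splits (0,3):0^3=3 (1,2):1^2=3 (0,2):0^2=2 (1,1):1^1=0 -> mex({0, 2, 3}) = 1
G(5): splits (0,4):0^1=1 (1,3):1^3=2 (2,2):2^2=0 (0,3):0^3=3 (1,2):1^2=3 -> mex({0, 1, 2, 3}) = 4
G(6) = mex({0, 1, 2, 4}) = 3
G(7) = mex({0, 1, 3, 4, 5}) = 2
G(8) = mex({0, 2, 3, 5, 6}) = 1
G(9) = mex({0, 1, 2, 3, 6, 7}) = 4
G(10) = mex({0, 1, 3, 4, 5, 7}) = 2
G(11) = mex({0, 1, 2, 3, 4, 5}) = 6
G(12) = mex({0, 1, 2, 3, 5, 6, 7}) = 4
G(13) = mex({0, 2, 3, 4, 6, 7}) = 1
G(14) = mex({0, 1, 4, 5, 6, 7}) = 2
G(15) = mex({0, 1, 2, 3, 4, 5, 6}) = 7
G(16) = mex({0, 2, 3, 5, 6, 7}) = 1
G(17) = mex({0, 1, 2, 3, 5, 6, 7}) = 4
G(18) = mex({0, 1, 2, 4, 5, 6}) = 3
G(19) = mex({0, 1, 3, 4, 5, 7}) = 2
G(20) = mex({0, 2, 3, 4, 5, 6, 7}) = 1
G(21) = mex({0, 1, 2, 3, 5, 6, 7}) = 4
G(22) = mex({0, 1, 2, 3, 4, 5, 7}) = 6
G(23) = mex({0, 1, 2, 3, 4, 5, 6}) = 7
G(24) = mex({0, 1, 2, 3, 5, 6, 7}) = 4
G(25) = mex({0, 2, 3, 4, 6, 7}) = 1
G(26) = mex({0, 1, 3, 4, 5, 6, 7}) = 2
G(27) = mex({0, 1, 2, 3, 4, 5, 6, 7}) = 8
G(28) = mex({0, 1, 2, 3, 4, 6, 7, 8}) = 5
G(29) = mex({0, 1, 2, 3, 5, 6, 7, 8, 9}) = 4
G(30) = mex({0, 1, 2, 3, 4, 5, 6, 9, 10}) = 7
G(31) = mex({0, 1, 3, 4, 5, 7, 10, 11}) = 2
G(32) = mex({0, 2, 3, 4, 5, 6, 7, 9, 11}) = 1
G(33) = mex({0, 1, 2, 3, 4, 5, 6, 7, 9, 12}) = 8
G(34) = mex({0, 1, 2, 3, 4, 5, 7, 8, 11, 12}) = 6
G(35) = mex({0, 1, 2, 3, 4, 5, 6, 8, 9, 10, 11}) = 7
G(36) = mex({0, 1, 2, 3, 5, 6, 7, 9, 10}) = 4
G(37) = mex({0, 2, 3, 4, 6, 7, 9, 10, 11, 12}) = 1
G(38) = mex({0, 1, 3, 4, 5, 6, 7, 9, 10, 11, 12}) = 2
G(39) = mex({0, 1, 2, 4, 5, 6, 7, 9, 10, 12, 14}) = 3
G(40) = mex({0, 2, 3, 4, 6, 7, 11, 12, 14}) = 1
G(41) = mex({0, 1, 2, 3, 5, 6, 7, 9, 10, 11, 12}) = 4
G(42) = mex({0, 1, 2, 3, 4, 5, 6, 9, 10}) = 7
G(43) = mex({0, 1, 3, 4, 5, 7, 9, 10, 12, 15}) = 2
G(44) = mex({0, 2, 3, 4, 5, 6, 7, 9, 10, 12, 15}) = 1
G(45) = mex({0, 1, 2, 3, 4, 5, 6, 7, 9, 10, 12, 14}) = 8
G(46) = mex({0, 1, 3, 4, 5, 7, 8, 11, 12, 14}) = 2
G(47) = mex({0, 1, 2, 3, 4, 5, 6, 8, 9, 10, 11, 12}) = 7
G(48) = mex({0, 1, 2, 3, 5, 6, 7, 9, 10}) = 4
G(49) = mex({0, 2, 3, 4, 6, 7, 9, 10, 11, 12, 15}) = 1
G(50) = mex({0, 1, 4, 5, 6, 7, 9, 11, 12, 14, 15}) = 2
G(51) = mex({0, 1, 2, 3, 4, 5, 6, 7, 9, 12, 14, 15}) = 8
G(52) = mex({0, 2, 3, 4, 5, 6, 7, 8, 11, 12, 15}) = 1
G(53) = mex({0, 1, 2, 3, 5, 6, 7, 8, 9, 10, 11, 12}) = 4
G(54) = mex({0, 1, 2, 3, 4, 5, 6, 9, 10}) = 7
G(55) = mex({0, 1, 3, 4, 5, 7, 9, 10, 11, 12}) = 2
G(56) = mex({0, 2, 3, 4, 5, 6, 7, 9, 10, 11, 12, 13, 14}) = 1
G(57) = mex({0, 1, 2, 3, 5, 6, 7, 9, 10, 12, 13, 14, 15}) = 4
G(58) = mex({0, 1, 3, 4, 5, 7, 11, 12, 14, 15}) = 2
G(59) = mex({0, 1, 2, 3, 4, 5, 6, 9, 10, 11, 12, 15}) = 7
G(60) = mex({0, 1, 2, 3, 5, 6, 7, 9, 10}) = 4
Therefore G(60) = 4.

4


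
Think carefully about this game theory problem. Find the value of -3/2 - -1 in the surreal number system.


x = -3/2, y = -1
Converting to common denominator: 2
x = -3/2, y = -2/2
x - y = -3/2 - -1 = -1/2

-1/2


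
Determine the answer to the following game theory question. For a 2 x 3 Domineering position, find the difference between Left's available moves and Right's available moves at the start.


Board is 2 x 3 (rows x cols).
Left (vertical) placements: (rows-1) * cols = 1 * 3 = 3
Right (horizontal) placements: rows * (cols-1) = 2 * 2 = 4
Advantage = Left - Right = 3 - 4 = -1

-1


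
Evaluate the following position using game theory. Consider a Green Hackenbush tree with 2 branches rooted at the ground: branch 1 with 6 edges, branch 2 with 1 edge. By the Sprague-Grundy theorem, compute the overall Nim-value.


The tree has 2 branches from the ground vertex.
In Green Hackenbush, the Nim-value of a simple path of length k is k.
Branch 1: length 6, Nim-value = 6
Branch 2: length 1, Nim-value = 1
Total Nim-value = XOR of all branch values:
0 XOR 6 = 6
6 XOR 1 = 7
Nim-value of the tree = 7

7


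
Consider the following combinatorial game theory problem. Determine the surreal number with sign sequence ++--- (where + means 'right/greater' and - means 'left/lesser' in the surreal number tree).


Sign expansion: ++---
Rule: track bounds (lo, hi), initially (-inf, +inf). On '+', the current value becomes lo and we move to the simplest number in (value, hi): value + 1 if hi = +inf, otherwise the midpoint (value + hi)/2. On '-', the current value becomes hi and we move to value - 1 if lo = -inf, otherwise the midpoint (lo + value)/2.
Start at 0.
Step 1: sign = +, move right. Bounds: (0, +inf). Value = 1
Step 2: sign = +, move right. Bounds: (1, +inf). Value = 2
Step 3: sign = -, move left. Bounds: (1, 2). Value = 3/2
Step 4: sign = -, move left. Bounds: (1, 3/2). Value = 5/4
Step 5: sign = -, move left. Bounds: (1, 5/4). Value = 9/8
The surreal number with sign expansion ++--- is 9/8.

9/8


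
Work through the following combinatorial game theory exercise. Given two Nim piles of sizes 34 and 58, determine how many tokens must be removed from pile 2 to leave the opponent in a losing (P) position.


Piles: 34 and 58
Current XOR: 34 XOR 58 = 24 (non-zero, so this is an N-position).
To make the XOR zero, we need to find a move that balances the piles.
For pile 2 (size 58): target = 58 XOR 24 = 34
We reduce pile 2 from 58 to 34.
Tokens removed: 58 - 34 = 24
Verification: 34 XOR 34 = 0

24


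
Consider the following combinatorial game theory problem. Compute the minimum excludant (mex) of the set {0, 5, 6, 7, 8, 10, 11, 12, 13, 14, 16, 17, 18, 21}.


Set = {0, 5, 6, 7, 8, 10, 11, 12, 13, 14, 16, 17, 18, 21}
0 is in the set.
1 is NOT in the set. This is the mex.
mex = 1

1


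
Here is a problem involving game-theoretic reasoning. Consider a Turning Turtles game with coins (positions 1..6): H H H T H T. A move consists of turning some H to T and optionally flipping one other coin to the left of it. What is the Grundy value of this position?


Coins: H H H T H T
Key fact: a single head at position k behaves exactly like a Nim heap of size k (turning it to T and optionally flipping a coin at j < k corresponds to moving the heap from k to j, or to 0), and heads combine as a disjunctive sum (two heads at the same place would cancel, matching j XOR j = 0). So the Nim-value is the XOR of the 1-indexed positions of the heads.
Face-up positions (1-indexed): [1, 2, 3, 5]
XOR 0 with 1: 0 XOR 1 = 1
XOR 1 with 2: 1 XOR 2 = 3
XOR 3 with 3: 3 XOR 3 = 0
XOR 0 with 5: 0 XOR 5 = 5
Nim-value = 5

5


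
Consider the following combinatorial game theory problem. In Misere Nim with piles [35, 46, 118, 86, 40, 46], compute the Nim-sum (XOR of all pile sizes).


We need the XOR (exclusive or) of all pile sizes.
After XOR-ing pile 1 (size 35): 0 XOR 35 = 35
After XOR-ing pile 2 (size 46): 35 XOR 46 = 13
After XOR-ing pile 3 (size 118): 13 XOR 118 = 123
After XOR-ing pile 4 (size 86): 123 XOR 86 = 45
After XOR-ing pile 5 (size 40): 45 XOR 40 = 5
After XOR-ing pile 6 (size 46): 5 XOR 46 = 43
The Nim-value of this position is 43.

43


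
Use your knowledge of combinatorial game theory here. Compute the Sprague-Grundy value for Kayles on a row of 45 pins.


Kayles: a move removes 1 or 2 adjacent pins from a contiguous row.
Removing pins from a row of k leaves two independent rows (a, b) with a + b = k - 1 (one pin) or a + b = k - 2 (two pins); an end removal gives a = 0.
By Sprague-Grundy, G(k) = mex{ G(a) XOR G(b) } over all these splits. G(0) = 0.
G(1): splits (0,0):0^0=0 -> mex({0}) = 1
G(2): splits (0,1):0^1=1 (0,0):0^0=0 -> mex({0, 1}) = 2
G(3): splits (0,2):0^2=2 (1,1):1^1=0 (0,1):0^1=1 -> mex({0, 1, 2}) = 3
G(4): splits (0,3):0^3=3 (1,2):1^2=3 (0,2):0^2=2 (1,1):1^1=0 -> mex({0, 2, 3}) = 1
G(5): splits (0,4):0^1=1 (1,3):1^3=2 (2,2):2^2=0 (0,3):0^3=3 (1,2):1^2=3 -> mex({0, 1, 2, 3}) = 4
G(6) = mex({0, 1, 2, 4}) = 3
G(7) = mex({0, 1, 3, 4, 5}) = 2
G(8) = mex({0, 2, 3, 5, 6}) = 1
G(9) = mex({0, 1, 2, 3, 6, 7}) = 4
G(10) = mex({0, 1, 3, 4, 5, 7}) = 2
G(11) = mex({0, 1, 2, 3, 4, 5}) = 6
G(12) = mex({0, 1, 2, 3, 5, 6, 7}) = 4
G(13) = mex({0, 2, 3, 4, 6, 7}) = 1
G(14) = mex({0, 1, 4, 5, 6, 7}) = 2
G(15) = mex({0, 1, 2, 3, 4, 5, 6}) = 7
G(16) = mex({0, 2, 3, 5, 6, 7}) = 1
G(17) = mex({0, 1, 2, 3, 5, 6, 7}) = 4
G(18) = mex({0, 1, 2, 4, 5, 6}) = 3
G(19) = mex({0, 1, 3, 4, 5, 7}) = 2
G(20) = mex({0, 2, 3, 4, 5, 6, 7}) = 1
G(21) = mex({0, 1, 2, 3, 5, 6, 7}) = 4
G(22) = mex({0, 1, 2, 3, 4, 5, 7}) = 6
G(23) = mex({0, 1, 2, 3, 4, 5, 6}) = 7
G(24) = mex({0, 1, 2, 3, 5, 6, 7}) = 4
G(25) = mex({0, 2, 3, 4, 6, 7}) = 1
G(26) = mex({0, 1, 3, 4, 5, 6, 7}) = 2
G(27) = mex({0, 1, 2, 3, 4, 5, 6, 7}) = 8
G(28) = mex({0, 1, 2, 3, 4, 6, 7, 8}) = 5
G(29) = mex({0, 1, 2, 3, 5, 6, 7, 8, 9}) = 4
G(30) = mex({0, 1, 2, 3, 4, 5, 6, 9, 10}) = 7
G(31) = mex({0, 1, 3, 4, 5, 7, 10, 11}) = 2
G(32) = mex({0, 2, 3, 4, 5, 6, 7, 9, 11}) = 1
G(33) = mex({0, 1, 2, 3, 4, 5, 6, 7, 9, 12}) = 8
G(34) = mex({0, 1, 2, 3, 4, 5, 7, 8, 11, 12}) = 6
G(35) = mex({0, 1, 2, 3, 4, 5, 6, 8, 9, 10, 11}) = 7
G(36) = mex({0, 1, 2, 3, 5, 6, 7, 9, 10}) = 4
G(37) = mex({0, 2, 3, 4, 6, 7, 9, 10, 11, 12}) = 1
G(38) = mex({0, 1, 3, 4, 5, 6, 7, 9, 10, 11, 12}) = 2
G(39) = mex({0, 1, 2, 4, 5, 6, 7, 9, 10, 12, 14}) = 3
G(40) = mex({0, 2, 3, 4, 6, 7, 11, 12, 14}) = 1
G(41) = mex({0, 1, 2, 3, 5, 6, 7, 9, 10, 11, 12}) = 4
G(42) = mex({0, 1, 2, 3, 4, 5, 6, 9, 10}) = 7
G(43) = mex({0, 1, 3, 4, 5, 7, 9, 10, 12, 15}) = 2
G(44) = mex({0, 2, 3, 4, 5, 6, 7, 9, 10, 12, 15}) = 1
G(45) = mex({0, 1, 2, 3, 4, 5, 6, 7, 9, 10, 12, 14}) = 8
Therefore G(45) = 8.

8


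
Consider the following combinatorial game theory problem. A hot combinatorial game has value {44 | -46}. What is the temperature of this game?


The game is {44 | -46}, a switch {a | b} with numbers a > b.
Cooling {a | b} by t gives {a - t | b + t}, which stops being hot when a - t = b + t, i.e. at t = (a - b)/2. So the temperature of a switch is (a - b)/2.
Temperature = (Left option - Right option) / 2
= (44 - (-46)) / 2
= 90 / 2
= 45

45


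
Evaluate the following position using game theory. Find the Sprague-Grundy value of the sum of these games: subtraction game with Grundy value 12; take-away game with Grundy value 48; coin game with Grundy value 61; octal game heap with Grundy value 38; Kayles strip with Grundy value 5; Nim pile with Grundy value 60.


By the Sprague-Grundy theorem, the Grundy value of a sum of games is the XOR of individual Grundy values.
subtraction game: Grundy value = 12. Running XOR: 0 XOR 12 = 12
take-away game: Grundy value = 48. Running XOR: 12 XOR 48 = 60
coin game: Grundy value = 61. Running XOR: 60 XOR 61 = 1
octal game heap: Grundy value = 38. Running XOR: 1 XOR 38 = 39
Kayles strip: Grundy value = 5. Running XOR: 39 XOR 5 = 34
Nim pile: Grundy value = 60. Running XOR: 34 XOR 60 = 30
The combined Grundy value is 30.

30


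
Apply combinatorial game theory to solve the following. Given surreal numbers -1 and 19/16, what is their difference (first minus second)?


x = -1, y = 19/16
Converting to common denominator: 16
x = -16/16, y = 19/16
x - y = -1 - 19/16 = -35/16

-35/16


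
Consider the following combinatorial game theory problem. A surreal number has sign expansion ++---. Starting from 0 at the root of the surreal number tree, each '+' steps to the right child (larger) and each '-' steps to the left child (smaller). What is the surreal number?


Sign expansion: ++---
Rule: track bounds (lo, hi), initially (-inf, +inf). On '+', the current value becomes lo and we move to the simplest number in (value, hi): value + 1 if hi = +inf, otherwise the midpoint (value + hi)/2. On '-', the current value becomes hi and we move to value - 1 if lo = -inf, otherwise the midpoint (lo + value)/2.
Start at 0.
Step 1: sign = +, move right. Bounds: (0, +inf). Value = 1
Step 2: sign = +, move right. Bounds: (1, +inf). Value = 2
Step 3: sign = -, move left. Bounds: (1, 2). Value = 3/2
Step 4: sign = -, move left. Bounds: (1, 3/2). Value = 5/4
Step 5: sign = -, move left. Bounds: (1, 5/4). Value = 9/8
The surreal number with sign expansion ++--- is 9/8.

9/8


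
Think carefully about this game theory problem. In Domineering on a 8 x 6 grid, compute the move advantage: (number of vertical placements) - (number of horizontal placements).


Board is 8 x 6 (rows x cols).
Left (vertical) placements: (rows-1) * cols = 7 * 6 = 42
Right (horizontal) placements: rows * (cols-1) = 8 * 5 = 40
Advantage = Left - Right = 42 - 40 = 2

2


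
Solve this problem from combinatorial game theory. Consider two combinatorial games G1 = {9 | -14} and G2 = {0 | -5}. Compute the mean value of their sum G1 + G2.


G1 = {9 | -14}, G2 = {0 | -5}
Each is a switch {a | b} with numbers a > b; its mean value is (a + b)/2, and mean value is additive over game sums: m(G1 + G2) = m(G1) + m(G2).
Mean of G1 = (9 + (-14))/2 = -5/2 = -5/2
Mean of G2 = (0 + (-5))/2 = -5/2 = -5/2
Mean of G1 + G2 = -5/2 + -5/2 = -5

-5


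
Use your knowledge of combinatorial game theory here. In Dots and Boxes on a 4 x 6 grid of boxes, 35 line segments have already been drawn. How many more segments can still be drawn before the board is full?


Grid: 4 x 6 boxes, i.e. 5 rows and 7 columns of dots.
Horizontal edges: (rows + 1) * cols = 5 * 6 = 30
Vertical edges: rows * (cols + 1) = 4 * 7 = 28
Total edges: 30 + 28 = 58
Edges drawn: 35
Remaining: 58 - 35 = 23

23


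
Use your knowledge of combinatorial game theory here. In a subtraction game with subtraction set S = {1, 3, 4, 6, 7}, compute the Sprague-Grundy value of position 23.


The subtraction set is S = {1, 3, 4, 6, 7}.
G(k) = mex{ G(k - s) : s in S, s <= k }. We compute iteratively: G(0) = 0.
G(1) = mex({0}) = 1
G(2) = mex({1}) = 0
G(3) = mex({0}) = 1
G(4) = mex({0, 1}) = 2
G(5) = mex({0, 1, 2}) = 3
G(6) = mex({0, 1, 3}) = 2
G(7) = mex({0, 1, 2}) = 3
G(8) = mex({0, 1, 2, 3}) = 4
G(9) = mex({0, 1, 2, 3, 4}) = 5
G(10) = mex({1, 2, 3, 5}) = 0
G(11) = mex({0, 2, 3, 4}) = 1
G(12) = mex({1, 2, 3, 4, 5}) = 0
G(13) = mex({0, 2, 3, 5}) = 1
G(14) = mex({0, 1, 3, 4}) = 2
G(15) = mex({0, 1, 2, 4, 5}) = 3
G(16) = mex({0, 1, 3, 5}) = 2
Observe that G(10)..G(16) = 0, 1, 0, 1, 2, 3, 2 repeats G(0)..G(6) = 0, 1, 0, 1, 2, 3, 2.
For k >= max(S) = 7, G(k) is determined by the previous 7 values G(k-7)..G(k-1); a window of 7 consecutive values has recurred shifted by 10, so by induction G(k + 10) = G(k) for all k >= 0: the sequence is periodic from the start with period 10.
One period: G(0..9) = 0, 1, 0, 1, 2, 3, 2, 3, 4, 5.
23 mod 10 = 3, so G(23) = G(3) = 1.

1


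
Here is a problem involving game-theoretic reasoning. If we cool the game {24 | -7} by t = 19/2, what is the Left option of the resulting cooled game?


Original game: {24 | -7} (a switch {a | b} with a > b).
Cooling by t (for t below the temperature (a - b)/2 = 31/2) taxes each move by t: {a | b} cooled by t is {a - t | b + t}.
Cooling amount: t = 19/2
Cooled Left option: 24 - 19/2 = 29/2
Cooled Right option: -7 + 19/2 = 5/2
Cooled game: {29/2 | 5/2}
Left option = 29/2

29/2


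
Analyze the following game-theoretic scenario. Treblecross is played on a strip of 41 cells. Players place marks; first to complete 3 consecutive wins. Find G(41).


Treblecross: place X on empty cells; 3-in-a-row wins.
Playing within two cells of an existing X lets the opponent win at once, so sensible play treats the cells i-2..i+2 around each X as dead. The player left with no safe cell loses, so this is a normal-play take-away game on strips of safe cells.
Placing X at cell i (0-indexed) of a strip of k safe cells leaves independent strips of sizes max(0, i-2) and max(0, k-i-3). Hence G(k) = mex{ G(max(0,i-2)) XOR G(max(0,k-i-3)) : 0 <= i < k }, with G(0) = 0.
G(1): splits (0,0):0^0=0 -> mex({0}) = 1
G(2): splits (0,0):0^0=0 -> mex({0}) = 1
G(3): splits (0,0):0^0=0 -> mex({0}) = 1
G(4): splits (0,1):0^1=1 (0,0):0^0=0 -> mex({0, 1}) = 2
G(5): splits (0,2):0^1=1 (0,1):0^1=1 (0,0):0^0=0 -> mex({0, 1}) = 2
G(6) = mex({1}) = 0
G(7) = mex({0, 1, 2}) = 3
G(8) = mex({0, 1, 2}) = 3
G(9) = mex({0, 2}) = 1
G(10) = mex({0, 2, 3}) = 1
G(11) = mex({0, 3}) = 1
G(12) = mex({1, 3}) = 0
G(13) = mex({0, 1, 2, 3}) = 4
G(14) = mex({0, 1, 2}) = 3
G(15) = mex({0, 1, 2}) = 3
G(16) = mex({0, 1, 2, 4}) = 3
G(17) = mex({0, 1, 3, 4}) = 2
G(18) = mex({0, 1, 3, 4}) = 2
G(19) = mex({0, 1, 3, 5}) = 2
G(20) = mex({0, 1, 2, 3, 5}) = 4
G(21) = mex({0, 1, 2, 3, 5}) = 4
G(22) = mex({1, 2, 6}) = 0
G(23) = mex({0, 1, 2, 3, 4, 6}) = 5
G(24) = mex({0, 1, 2, 3, 4}) = 5
G(25) = mex({0, 1, 3, 4, 7}) = 2
G(26) = mex({0, 1, 3, 4, 5, 7}) = 2
G(27) = mex({0, 1, 3, 5}) = 2
G(28) = mex({0, 1, 2, 5}) = 3
G(29) = mex({0, 1, 2, 4, 5, 6}) = 3
G(30) = mex({1, 2, 4, 6}) = 0
G(31) = mex({0, 1, 2, 3, 4, 6}) = 5
G(32) = mex({1, 2, 3, 4, 7}) = 0
G(33) = mex({0, 3, 7}) = 1
G(34) = mex({0, 2, 3, 5, 7}) = 1
G(35) = mex({0, 2, 3, 5, 6}) = 1
G(36) = mex({0, 1, 2, 5, 6}) = 3
G(37) = mex({0, 1, 2, 4, 5, 6}) = 3
G(38) = mex({0, 1, 2, 4}) = 3
G(39) = mex({0, 1, 2, 3, 4, 7}) = 5
G(40) = mex({0, 1, 2, 3, 4, 5, 7}) = 6
G(41) = mex({0, 1, 2, 3, 5, 7}) = 4
Therefore G(41) = 4.

4


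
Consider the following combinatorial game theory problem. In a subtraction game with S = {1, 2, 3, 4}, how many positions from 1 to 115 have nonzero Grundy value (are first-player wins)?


Subtraction set S = {1, 2, 3, 4}, so G(n) = n mod 5.
G(n) = 0 when n is a multiple of 5.
Multiples of 5 in [1, 115]: 23
N-positions (nonzero Grundy) = 115 - 23 = 92

92


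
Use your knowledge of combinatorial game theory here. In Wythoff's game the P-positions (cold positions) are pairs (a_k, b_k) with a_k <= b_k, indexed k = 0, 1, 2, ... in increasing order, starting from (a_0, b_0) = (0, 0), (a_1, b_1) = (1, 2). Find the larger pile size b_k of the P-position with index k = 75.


By Wythoff's theorem, a_k = floor(k * phi) and b_k = floor(k * phi^2) = a_k + k, where phi = (1 + sqrt(5))/2 is the golden ratio.
phi = (1 + sqrt(5))/2 = 1.618034
phi^2 = phi + 1 = 2.618034
k = 75
k * phi^2 = 75 * 2.618034 = 196.352549
b_75 = floor(k * phi^2) = 196 (check: a_75 + k = 121 + 75 = 196)

196


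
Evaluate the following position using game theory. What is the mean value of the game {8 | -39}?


Game = {8 | -39}, a switch {a | b} with numbers a > b.
Its thermograph has left wall a - t and right wall b + t, which meet at t = (a - b)/2, where both equal (a + b)/2. So the mast (mean value) is at (a + b)/2.
Mean = (8 + (-39))/2 = -31/2 = -31/2

-31/2


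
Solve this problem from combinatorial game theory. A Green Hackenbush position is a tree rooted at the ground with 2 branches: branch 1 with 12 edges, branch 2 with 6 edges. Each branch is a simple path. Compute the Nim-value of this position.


The tree has 2 branches from the ground vertex.
In Green Hackenbush, the Nim-value of a simple path of length k is k.
Branch 1: length 12, Nim-value = 12
Branch 2: length 6, Nim-value = 6
Total Nim-value = XOR of all branch values:
0 XOR 12 = 12
12 XOR 6 = 10
Nim-value of the tree = 10

10


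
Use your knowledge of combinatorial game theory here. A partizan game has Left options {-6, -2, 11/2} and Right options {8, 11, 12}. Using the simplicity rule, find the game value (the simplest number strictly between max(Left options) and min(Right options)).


Left options: {-6, -2, 11/2}, max = 11/2
Right options: {8, 11, 12}, min = 8
All options are numbers and max(Left) < min(Right), so by the simplicity theorem the value is the simplest (earliest-born) number strictly between 11/2 and 8.
Integers 6 through 7 all lie strictly between 11/2 and 8.
Among integers, the simplest (lowest birthday = smallest |n|; 0 is born on day 0, +-n on day n) is 6.
No non-integer in the interval can be simpler: if x is a non-integer in the interval, then floor(x) or ceil(x) also lies in the interval (the interval contains an integer), and both are proper prefixes of x's sign expansion, i.e. born earlier. So the game value is 6.
Game value = 6

6


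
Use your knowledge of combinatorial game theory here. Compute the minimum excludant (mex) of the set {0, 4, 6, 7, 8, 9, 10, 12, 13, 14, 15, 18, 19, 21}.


Set = {0, 4, 6, 7, 8, 9, 10, 12, 13, 14, 15, 18, 19, 21}
0 is in the set.
1 is NOT in the set. This is the mex.
mex = 1

1


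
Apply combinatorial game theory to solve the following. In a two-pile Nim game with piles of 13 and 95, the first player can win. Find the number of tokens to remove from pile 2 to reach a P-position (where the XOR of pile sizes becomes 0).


Piles: 13 and 95
Current XOR: 13 XOR 95 = 82 (non-zero, so this is an N-position).
To make the XOR zero, we need to find a move that balances the piles.
For pile 2 (size 95): target = 95 XOR 82 = 13
We reduce pile 2 from 95 to 13.
Tokens removed: 95 - 13 = 82
Verification: 13 XOR 13 = 0

82


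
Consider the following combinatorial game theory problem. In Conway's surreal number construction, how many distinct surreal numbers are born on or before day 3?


Day 0: {|} = 0 is born. Count = 1.
Day n: the number of surreal numbers born by day n is 2^(n+1) - 1.
By day 0: 2^1 - 1 = 1
By day 1: 2^2 - 1 = 3
By day 2: 2^3 - 1 = 7
By day 3: 2^4 - 1 = 15
By day 3: 15 surreal numbers.

15


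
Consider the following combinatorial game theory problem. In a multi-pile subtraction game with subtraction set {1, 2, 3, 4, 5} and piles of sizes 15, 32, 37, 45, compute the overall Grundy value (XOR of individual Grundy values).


Subtraction set: {1, 2, 3, 4, 5}
For this subtraction set, G(n) = n mod 6 (period = max + 1 = 6).
Pile 1 (size 15): G(15) = 15 mod 6 = 3
Pile 2 (size 32): G(32) = 32 mod 6 = 2
Pile 3 (size 37): G(37) = 37 mod 6 = 1
Pile 4 (size 45): G(45) = 45 mod 6 = 3
Total Grundy value = XOR of all: 3 XOR 2 XOR 1 XOR 3 = 3

3


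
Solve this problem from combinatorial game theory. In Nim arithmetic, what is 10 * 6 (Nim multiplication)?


Nim multiplication is bilinear over XOR: (u XOR v) * w = (u*w) XOR (v*w).
So we split each operand into its bit components and XOR the pairwise Nim products.
10 = 2 + 8 (as XOR of powers of 2).
6 = 2 + 4 (as XOR of powers of 2).
Using the standard Nim-product table on single bits:
  2*2 = 3,   2*4 = 8,   2*8 = 12,
  4*4 = 6,   4*8 = 11,  8*8 = 13,
and  1*x = x (identity), k*l = l*k (commutative).
Pairwise Nim products:
  2 * 2 = 3
  2 * 4 = 8
  8 * 2 = 12
  8 * 4 = 11
XOR them: 3 XOR 8 XOR 12 XOR 11 = 12.
Result: 10 * 6 = 12 (in Nim).

12


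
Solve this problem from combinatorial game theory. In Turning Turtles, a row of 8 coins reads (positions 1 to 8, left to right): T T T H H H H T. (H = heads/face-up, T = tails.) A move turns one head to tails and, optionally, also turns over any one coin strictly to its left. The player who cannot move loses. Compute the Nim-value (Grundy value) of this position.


Coins: T T T H H H H T
Key fact: a single head at position k behaves exactly like a Nim heap of size k (turning it to T and optionally flipping a coin at j < k corresponds to moving the heap from k to j, or to 0), and heads combine as a disjunctive sum (two heads at the same place would cancel, matching j XOR j = 0). So the Nim-value is the XOR of the 1-indexed positions of the heads.
Face-up positions (1-indexed): [4, 5, 6, 7]
XOR 0 with 4: 0 XOR 4 = 4
XOR 4 with 5: 4 XOR 5 = 1
XOR 1 with 6: 1 XOR 6 = 7
XOR 7 with 7: 7 XOR 7 = 0
Nim-value = 0

0


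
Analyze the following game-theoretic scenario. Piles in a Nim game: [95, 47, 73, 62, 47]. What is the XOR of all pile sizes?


We need the XOR (exclusive or) of all pile sizes.
After XOR-ing pile 1 (size 95): 0 XOR 95 = 95
After XOR-ing pile 2 (size 47): 95 XOR 47 = 112
After XOR-ing pile 3 (size 73): 112 XOR 73 = 57
After XOR-ing pile 4 (size 62): 57 XOR 62 = 7
After XOR-ing pile 5 (size 47): 7 XOR 47 = 40
The Nim-value of this position is 40.

40


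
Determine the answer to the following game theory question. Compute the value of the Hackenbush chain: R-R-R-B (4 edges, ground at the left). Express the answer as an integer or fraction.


Edges (from ground): R-R-R-B
By Berlekamp's sign-expansion rule, a Blue-Red Hackenbush stalk has the value of the surreal number whose sign sequence is the edge sequence with B -> + and R -> -.
Sign sequence: ---+
Trace the sign expansion in the surreal number tree, starting from 0:
Edge 1: R (sign -) -> bounds (-inf, 0), value = -1
Edge 2: R (sign -) -> bounds (-inf, -1), value = -2
Edge 3: R (sign -) -> bounds (-inf, -2), value = -3
Edge 4: B (sign +) -> bounds (-3, -2), value = -5/2
Game value = -5/2

-5/2


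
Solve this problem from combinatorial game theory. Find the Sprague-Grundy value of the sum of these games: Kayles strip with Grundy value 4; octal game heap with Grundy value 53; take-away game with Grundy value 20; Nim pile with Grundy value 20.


By the Sprague-Grundy theorem, the Grundy value of a sum of games is the XOR of individual Grundy values.
Kayles strip: Grundy value = 4. Running XOR: 0 XOR 4 = 4
octal game heap: Grundy value = 53. Running XOR: 4 XOR 53 = 49
take-away game: Grundy value = 20. Running XOR: 49 XOR 20 = 37
Nim pile: Grundy value = 20. Running XOR: 37 XOR 20 = 49
The combined Grundy value is 49.

49


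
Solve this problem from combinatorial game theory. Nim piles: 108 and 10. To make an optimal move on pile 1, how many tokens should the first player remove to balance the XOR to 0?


Piles: 108 and 10
Current XOR: 108 XOR 10 = 102 (non-zero, so this is an N-position).
To make the XOR zero, we need to find a move that balances the piles.
For pile 1 (size 108): target = 108 XOR 102 = 10
We reduce pile 1 from 108 to 10.
Tokens removed: 108 - 10 = 98
Verification: 10 XOR 10 = 0

98


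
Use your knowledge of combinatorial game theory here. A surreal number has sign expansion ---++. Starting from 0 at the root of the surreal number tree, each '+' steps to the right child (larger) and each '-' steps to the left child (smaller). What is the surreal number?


Sign expansion: ---++
Rule: track bounds (lo, hi), initially (-inf, +inf). On '+', the current value becomes lo and we move to the simplest number in (value, hi): value + 1 if hi = +inf, otherwise the midpoint (value + hi)/2. On '-', the current value becomes hi and we move to value - 1 if lo = -inf, otherwise the midpoint (lo + value)/2.
Start at 0.
Step 1: sign = -, move left. Bounds: (-inf, 0). Value = -1
Step 2: sign = -, move left. Bounds: (-inf, -1). Value = -2
Step 3: sign = -, move left. Bounds: (-inf, -2). Value = -3
Step 4: sign = +, move right. Bounds: (-3, -2). Value = -5/2
Step 5: sign = +, move right. Bounds: (-5/2, -2). Value = -9/4
The surreal number with sign expansion ---++ is -9/4.

-9/4


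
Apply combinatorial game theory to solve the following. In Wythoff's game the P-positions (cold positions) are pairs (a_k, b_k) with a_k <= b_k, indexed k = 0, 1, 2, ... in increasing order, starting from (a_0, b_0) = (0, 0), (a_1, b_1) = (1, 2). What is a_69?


By Wythoff's theorem, a_k = floor(k * phi) and b_k = floor(k * phi^2) = a_k + k, where phi = (1 + sqrt(5))/2 is the golden ratio.
phi = (1 + sqrt(5))/2 = 1.618034
k = 69
k * phi = 69 * 1.618034 = 111.644345
a_69 = floor(k * phi) = 111

111


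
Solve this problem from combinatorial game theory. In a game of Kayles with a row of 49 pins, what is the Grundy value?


Kayles: a move removes 1 or 2 adjacent pins from a contiguous row.
Removing pins from a row of k leaves two independent rows (a, b) with a + b = k - 1 (one pin) or a + b = k - 2 (two pins); an end removal gives a = 0.
By Sprague-Grundy, G(k) = mex{ G(a) XOR G(b) } over all these splits. G(0) = 0.
G(1): splits (0,0):0^0=0 -> mex({0}) = 1
G(2): splits (0,1):0^1=1 (0,0):0^0=0 -> mex({0, 1}) = 2
G(3): splits (0,2):0^2=2 (1,1):1^1=0 (0,1):0^1=1 -> mex({0, 1, 2}) = 3
G(4): splits (0,3):0^3=3 (1,2):1^2=3 (0,2):0^2=2 (1,1):1^1=0 -> mex({0, 2, 3}) = 1
G(5): splits (0,4):0^1=1 (1,3):1^3=2 (2,2):2^2=0 (0,3):0^3=3 (1,2):1^2=3 -> mex({0, 1, 2, 3}) = 4
G(6) = mex({0, 1, 2, 4}) = 3
G(7) = mex({0, 1, 3, 4, 5}) = 2
G(8) = mex({0, 2, 3, 5, 6}) = 1
G(9) = mex({0, 1, 2, 3, 6, 7}) = 4
G(10) = mex({0, 1, 3, 4, 5, 7}) = 2
G(11) = mex({0, 1, 2, 3, 4, 5}) = 6
G(12) = mex({0, 1, 2, 3, 5, 6, 7}) = 4
G(13) = mex({0, 2, 3, 4, 6, 7}) = 1
G(14) = mex({0, 1, 4, 5, 6, 7}) = 2
G(15) = mex({0, 1, 2, 3, 4, 5, 6}) = 7
G(16) = mex({0, 2, 3, 5, 6, 7}) = 1
G(17) = mex({0, 1, 2, 3, 5, 6, 7}) = 4
G(18) = mex({0, 1, 2, 4, 5, 6}) = 3
G(19) = mex({0, 1, 3, 4, 5, 7}) = 2
G(20) = mex({0, 2, 3, 4, 5, 6, 7}) = 1
G(21) = mex({0, 1, 2, 3, 5, 6, 7}) = 4
G(22) = mex({0, 1, 2, 3, 4, 5, 7}) = 6
G(23) = mex({0, 1, 2, 3, 4, 5, 6}) = 7
G(24) = mex({0, 1, 2, 3, 5, 6, 7}) = 4
G(25) = mex({0, 2, 3, 4, 6, 7}) = 1
G(26) = mex({0, 1, 3, 4, 5, 6, 7}) = 2
G(27) = mex({0, 1, 2, 3, 4, 5, 6, 7}) = 8
G(28) = mex({0, 1, 2, 3, 4, 6, 7, 8}) = 5
G(29) = mex({0, 1, 2, 3, 5, 6, 7, 8, 9}) = 4
G(30) = mex({0, 1, 2, 3, 4, 5, 6, 9, 10}) = 7
G(31) = mex({0, 1, 3, 4, 5, 7, 10, 11}) = 2
G(32) = mex({0, 2, 3, 4, 5, 6, 7, 9, 11}) = 1
G(33) = mex({0, 1, 2, 3, 4, 5, 6, 7, 9, 12}) = 8
G(34) = mex({0, 1, 2, 3, 4, 5, 7, 8, 11, 12}) = 6
G(35) = mex({0, 1, 2, 3, 4, 5, 6, 8, 9, 10, 11}) = 7
G(36) = mex({0, 1, 2, 3, 5, 6, 7, 9, 10}) = 4
G(37) = mex({0, 2, 3, 4, 6, 7, 9, 10, 11, 12}) = 1
G(38) = mex({0, 1, 3, 4, 5, 6, 7, 9, 10, 11, 12}) = 2
G(39) = mex({0, 1, 2, 4, 5, 6, 7, 9, 10, 12, 14}) = 3
G(40) = mex({0, 2, 3, 4, 6, 7, 11, 12, 14}) = 1
G(41) = mex({0, 1, 2, 3, 5, 6, 7, 9, 10, 11, 12}) = 4
G(42) = mex({0, 1, 2, 3, 4, 5, 6, 9, 10}) = 7
G(43) = mex({0, 1, 3, 4, 5, 7, 9, 10, 12, 15}) = 2
G(44) = mex({0, 2, 3, 4, 5, 6, 7, 9, 10, 12, 15}) = 1
G(45) = mex({0, 1, 2, 3, 4, 5, 6, 7, 9, 10, 12, 14}) = 8
G(46) = mex({0, 1, 3, 4, 5, 7, 8, 11, 12, 14}) = 2
G(47) = mex({0, 1, 2, 3, 4, 5, 6, 8, 9, 10, 11, 12}) = 7
G(48) = mex({0, 1, 2, 3, 5, 6, 7, 9, 10}) = 4
G(49) = mex({0, 2, 3, 4, 6, 7, 9, 10, 11, 12, 15}) = 1
Therefore G(49) = 1.

1


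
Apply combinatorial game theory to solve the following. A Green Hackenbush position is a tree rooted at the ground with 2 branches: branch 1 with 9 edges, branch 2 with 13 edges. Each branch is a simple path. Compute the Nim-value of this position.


The tree has 2 branches from the ground vertex.
In Green Hackenbush, the Nim-value of a simple path of length k is k.
Branch 1: length 9, Nim-value = 9
Branch 2: length 13, Nim-value = 13
Total Nim-value = XOR of all branch values:
0 XOR 9 = 9
9 XOR 13 = 4
Nim-value of the tree = 4

4


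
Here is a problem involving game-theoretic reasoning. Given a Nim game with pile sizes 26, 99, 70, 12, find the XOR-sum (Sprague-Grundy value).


We need the XOR (exclusive or) of all pile sizes.
After XOR-ing pile 1 (size 26): 0 XOR 26 = 26
After XOR-ing pile 2 (size 99): 26 XOR 99 = 121
After XOR-ing pile 3 (size 70): 121 XOR 70 = 63
After XOR-ing pile 4 (size 12): 63 XOR 12 = 51
The Nim-value of this position is 51.

51


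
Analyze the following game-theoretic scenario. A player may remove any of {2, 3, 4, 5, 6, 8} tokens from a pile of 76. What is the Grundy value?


The subtraction set is S = {2, 3, 4, 5, 6, 8}.
G(k) = mex{ G(k - s) : s in S, s <= k }. We compute iteratively: G(0) = 0.
G(1) = mex({}) = 0
G(2) = mex({0}) = 1
G(3) = mex({0}) = 1
G(4) = mex({0, 1}) = 2
G(5) = mex({0, 1}) = 2
G(6) = mex({0, 1, 2}) = 3
G(7) = mex({0, 1, 2}) = 3
G(8) = mex({0, 1, 2, 3}) = 4
G(9) = mex({0, 1, 2, 3}) = 4
G(10) = mex({1, 2, 3, 4}) = 0
G(11) = mex({1, 2, 3, 4}) = 0
G(12) = mex({0, 2, 3, 4}) = 1
G(13) = mex({0, 2, 3, 4}) = 1
G(14) = mex({0, 1, 3, 4}) = 2
G(15) = mex({0, 1, 3, 4}) = 2
G(16) = mex({0, 1, 2, 4}) = 3
G(17) = mex({0, 1, 2, 4}) = 3
Observe that G(10)..G(17) = 0, 0, 1, 1, 2, 2, 3, 3 repeats G(0)..G(7) = 0, 0, 1, 1, 2, 2, 3, 3.
For k >= max(S) = 8, G(k) is determined by the previous 8 values G(k-8)..G(k-1); a window of 8 consecutive values has recurred shifted by 10, so by induction G(k + 10) = G(k) for all k >= 0: the sequence is periodic from the start with period 10.
One period: G(0..9) = 0, 0, 1, 1, 2, 2, 3, 3, 4, 4.
76 mod 10 = 6, so G(76) = G(6) = 3.

3


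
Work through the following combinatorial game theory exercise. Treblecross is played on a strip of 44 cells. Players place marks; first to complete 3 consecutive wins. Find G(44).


Treblecross: place X on empty cells; 3-in-a-row wins.
Playing within two cells of an existing X lets the opponent win at once, so sensible play treats the cells i-2..i+2 around each X as dead. The player left with no safe cell loses, so this is a normal-play take-away game on strips of safe cells.
Placing X at cell i (0-indexed) of a strip of k safe cells leaves independent strips of sizes max(0, i-2) and max(0, k-i-3). Hence G(k) = mex{ G(max(0,i-2)) XOR G(max(0,k-i-3)) : 0 <= i < k }, with G(0) = 0.
G(1): splits (0,0):0^0=0 -> mex({0}) = 1
G(2): splits (0,0):0^0=0 -> mex({0}) = 1
G(3): splits (0,0):0^0=0 -> mex({0}) = 1
G(4): splits (0,1):0^1=1 (0,0):0^0=0 -> mex({0, 1}) = 2
G(5): splits (0,2):0^1=1 (0,1):0^1=1 (0,0):0^0=0 -> mex({0, 1}) = 2
G(6) = mex({1}) = 0
G(7) = mex({0, 1, 2}) = 3
G(8) = mex({0, 1, 2}) = 3
G(9) = mex({0, 2}) = 1
G(10) = mex({0, 2, 3}) = 1
G(11) = mex({0, 3}) = 1
G(12) = mex({1, 3}) = 0
G(13) = mex({0, 1, 2, 3}) = 4
G(14) = mex({0, 1, 2}) = 3
G(15) = mex({0, 1, 2}) = 3
G(16) = mex({0, 1, 2, 4}) = 3
G(17) = mex({0, 1, 3, 4}) = 2
G(18) = mex({0, 1, 3, 4}) = 2
G(19) = mex({0, 1, 3, 5}) = 2
G(20) = mex({0, 1, 2, 3, 5}) = 4
G(21) = mex({0, 1, 2, 3, 5}) = 4
G(22) = mex({1, 2, 6}) = 0
G(23) = mex({0, 1, 2, 3, 4, 6}) = 5
G(24) = mex({0, 1, 2, 3, 4}) = 5
G(25) = mex({0, 1, 3, 4, 7}) = 2
G(26) = mex({0, 1, 3, 4, 5, 7}) = 2
G(27) = mex({0, 1, 3, 5}) = 2
G(28) = mex({0, 1, 2, 5}) = 3
G(29) = mex({0, 1, 2, 4, 5, 6}) = 3
G(30) = mex({1, 2, 4, 6}) = 0
G(31) = mex({0, 1, 2, 3, 4, 6}) = 5
G(32) = mex({1, 2, 3, 4, 7}) = 0
G(33) = mex({0, 3, 7}) = 1
G(34) = mex({0, 2, 3, 5, 7}) = 1
G(35) = mex({0, 2, 3, 5, 6}) = 1
G(36) = mex({0, 1, 2, 5, 6}) = 3
G(37) = mex({0, 1, 2, 4, 5, 6}) = 3
G(38) = mex({0, 1, 2, 4}) = 3
G(39) = mex({0, 1, 2, 3, 4, 7}) = 5
G(40) = mex({0, 1, 2, 3, 4, 5, 7}) = 6
G(41) = mex({0, 1, 2, 3, 5, 7}) = 4
G(42) = mex({0, 1, 2, 3, 5, 6, 7}) = 4
G(43) = mex({0, 2, 3, 5, 6}) = 1
G(44) = mex({1, 2, 3, 4, 5, 6}) = 0
Therefore G(44) = 0.

0


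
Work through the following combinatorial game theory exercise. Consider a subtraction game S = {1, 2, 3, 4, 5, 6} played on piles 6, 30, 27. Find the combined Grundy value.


Subtraction set: {1, 2, 3, 4, 5, 6}
For this subtraction set, G(n) = n mod 7 (period = max + 1 = 7).
Pile 1 (size 6): G(6) = 6 mod 7 = 6
Pile 2 (size 30): G(30) = 30 mod 7 = 2
Pile 3 (size 27): G(27) = 27 mod 7 = 6
Total Grundy value = XOR of all: 6 XOR 2 XOR 6 = 2

2


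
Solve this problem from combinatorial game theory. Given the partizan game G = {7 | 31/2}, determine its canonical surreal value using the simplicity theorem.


Left options: {7}, max = 7
Right options: {31/2}, min = 31/2
All options are numbers and max(Left) < min(Right), so by the simplicity theorem the value is the simplest (earliest-born) number strictly between 7 and 31/2.
Integers 8 through 15 all lie strictly between 7 and 31/2.
Among integers, the simplest (lowest birthday = smallest |n|; 0 is born on day 0, +-n on day n) is 8.
No non-integer in the interval can be simpler: if x is a non-integer in the interval, then floor(x) or ceil(x) also lies in the interval (the interval contains an integer), and both are proper prefixes of x's sign expansion, i.e. born earlier. So the game value is 8.
Game value = 8

8


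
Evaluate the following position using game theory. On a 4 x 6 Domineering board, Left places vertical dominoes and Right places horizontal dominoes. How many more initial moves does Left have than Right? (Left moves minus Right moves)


Board is 4 x 6 (rows x cols).
Left (vertical) placements: (rows-1) * cols = 3 * 6 = 18
Right (horizontal) placements: rows * (cols-1) = 4 * 5 = 20
Advantage = Left - Right = 18 - 20 = -2

-2


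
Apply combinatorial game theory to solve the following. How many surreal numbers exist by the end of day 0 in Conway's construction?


Day 0: {|} = 0 is born. Count = 1.
Day n: the number of surreal numbers born by day n is 2^(n+1) - 1.
By day 0: 2^1 - 1 = 1
By day 0: 1 surreal numbers.

1


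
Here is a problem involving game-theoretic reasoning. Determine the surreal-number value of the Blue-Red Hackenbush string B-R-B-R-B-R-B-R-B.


Edges (from ground): B-R-B-R-B-R-B-R-B
By Berlekamp's sign-expansion rule, a Blue-Red Hackenbush stalk has the value of the surreal number whose sign sequence is the edge sequence with B -> + and R -> -.
Sign sequence: +-+-+-+-+
Trace the sign expansion in the surreal number tree, starting from 0:
Edge 1: B (sign +) -> bounds (0, +inf), value = 1
Edge 2: R (sign -) -> bounds (0, 1), value = 1/2
Edge 3: B (sign +) -> bounds (1/2, 1), value = 3/4
Edge 4: R (sign -) -> bounds (1/2, 3/4), value = 5/8
Edge 5: B (sign +) -> bounds (5/8, 3/4), value = 11/16
Edge 6: R (sign -) -> bounds (5/8, 11/16), value = 21/32
Edge 7: B (sign +) -> bounds (21/32, 11/16), value = 43/64
Edge 8: R (sign -) -> bounds (21/32, 43/64), value = 85/128
Edge 9: B (sign +) -> bounds (85/128, 43/64), value = 171/256
Game value = 171/256

171/256


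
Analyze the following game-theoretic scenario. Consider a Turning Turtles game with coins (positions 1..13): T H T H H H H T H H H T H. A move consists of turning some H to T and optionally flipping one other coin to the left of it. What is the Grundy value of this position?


Coins: T H T H H H H T H H H T H
Key fact: a single head at position k behaves exactly like a Nim heap of size k (turning it to T and optionally flipping a coin at j < k corresponds to moving the heap from k to j, or to 0), and heads combine as a disjunctive sum (two heads at the same place would cancel, matching j XOR j = 0). So the Nim-value is the XOR of the 1-indexed positions of the heads.
Face-up positions (1-indexed): [2, 4, 5, 6, 7, 9, 10, 11, 13]
XOR 0 with 2: 0 XOR 2 = 2
XOR 2 with 4: 2 XOR 4 = 6
XOR 6 with 5: 6 XOR 5 = 3
XOR 3 with 6: 3 XOR 6 = 5
XOR 5 with 7: 5 XOR 7 = 2
XOR 2 with 9: 2 XOR 9 = 11
XOR 11 with 10: 11 XOR 10 = 1
XOR 1 with 11: 1 XOR 11 = 10
XOR 10 with 13: 10 XOR 13 = 7
Nim-value = 7

7
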